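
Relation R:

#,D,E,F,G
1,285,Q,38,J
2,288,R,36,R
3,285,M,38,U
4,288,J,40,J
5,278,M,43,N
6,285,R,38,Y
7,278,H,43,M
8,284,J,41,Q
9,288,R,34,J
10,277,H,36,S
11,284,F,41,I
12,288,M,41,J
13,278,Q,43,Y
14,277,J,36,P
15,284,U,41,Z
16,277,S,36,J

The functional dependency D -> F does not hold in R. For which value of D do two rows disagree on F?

D=285: rows 1, 3, 6 → F = 38, 38, 38 ✓
D=288: rows 2, 4, 9, 12 → F takes values {36, 40, 34, 41} — violation
D=278: rows 5, 7, 13 → F = 43, 43, 43 ✓
D=284: rows 8, 11, 15 → F = 41, 41, 41 ✓
D=277: rows 10, 14, 16 → F = 36, 36, 36 ✓
The only D value with inconsistent F is D=288.

288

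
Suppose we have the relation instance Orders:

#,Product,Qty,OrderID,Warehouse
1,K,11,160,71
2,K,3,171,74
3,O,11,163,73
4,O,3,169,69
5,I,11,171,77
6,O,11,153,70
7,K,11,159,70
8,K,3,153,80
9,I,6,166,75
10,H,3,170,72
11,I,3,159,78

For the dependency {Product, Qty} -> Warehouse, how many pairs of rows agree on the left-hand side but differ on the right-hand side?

3

(Product=K, Qty=11): violating pairs (1,7) — 1 pair.
(Product=K, Qty=3): violating pairs (2,8) — 1 pair.
(Product=O, Qty=11): violating pairs (3,6) — 1 pair.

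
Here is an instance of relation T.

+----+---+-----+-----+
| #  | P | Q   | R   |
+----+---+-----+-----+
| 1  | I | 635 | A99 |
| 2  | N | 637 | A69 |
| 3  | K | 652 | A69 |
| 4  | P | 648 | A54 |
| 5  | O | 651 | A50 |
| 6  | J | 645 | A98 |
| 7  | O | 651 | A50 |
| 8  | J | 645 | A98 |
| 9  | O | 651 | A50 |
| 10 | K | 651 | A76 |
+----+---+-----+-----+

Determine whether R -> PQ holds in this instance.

R=A99: row 1 → {P,Q} = (I, 635) ✓
R=A69: rows 2, 3 → {P,Q} takes values {(N, 637), (K, 652)} — violation
R=A54: row 4 → {P,Q} = (P, 648) ✓
R=A50: rows 5, 7, 9 → {P,Q} = (O, 651), (O, 651), (O, 651) ✓
R=A98: rows 6, 8 → {P,Q} = (J, 645), (J, 645) ✓
R=A76: row 10 → {P,Q} = (K, 651) ✓
Two rows agree on R but differ on PQ, so R -> PQ does not hold.

No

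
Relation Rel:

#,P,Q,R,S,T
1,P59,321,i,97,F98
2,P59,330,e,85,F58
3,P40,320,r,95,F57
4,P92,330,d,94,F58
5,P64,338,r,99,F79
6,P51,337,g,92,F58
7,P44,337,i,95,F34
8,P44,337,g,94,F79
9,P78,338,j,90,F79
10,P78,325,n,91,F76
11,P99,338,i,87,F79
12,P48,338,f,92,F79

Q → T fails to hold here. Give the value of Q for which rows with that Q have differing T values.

Q=321: row 1 → T = F98 ✓
Q=330: rows 2, 4 → T = F58, F58 ✓
Q=320: row 3 → T = F57 ✓
Q=338: rows 5, 9, 11, 12 → T = F79, F79, F79, F79 ✓
Q=337: rows 6, 7, 8 → T takes values {F58, F34, F79} — violation
Q=325: row 10 → T = F76 ✓
The only Q value with inconsistent T is Q=337.

337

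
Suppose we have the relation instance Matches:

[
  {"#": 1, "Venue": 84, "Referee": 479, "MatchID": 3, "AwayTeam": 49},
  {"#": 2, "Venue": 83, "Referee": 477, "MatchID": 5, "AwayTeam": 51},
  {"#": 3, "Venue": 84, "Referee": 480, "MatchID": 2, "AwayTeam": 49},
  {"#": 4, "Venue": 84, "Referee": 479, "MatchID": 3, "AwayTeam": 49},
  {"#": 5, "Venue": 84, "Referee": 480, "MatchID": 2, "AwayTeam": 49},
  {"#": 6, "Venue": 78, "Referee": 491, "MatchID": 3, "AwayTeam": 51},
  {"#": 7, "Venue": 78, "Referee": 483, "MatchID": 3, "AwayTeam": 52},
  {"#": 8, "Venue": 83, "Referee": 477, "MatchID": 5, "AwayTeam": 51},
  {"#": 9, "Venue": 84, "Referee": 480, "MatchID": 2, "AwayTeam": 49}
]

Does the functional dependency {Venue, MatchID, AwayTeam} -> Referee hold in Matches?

(Venue=84, MatchID=3, AwayTeam=49): rows 1, 4 → Referee = 479, 479 ✓
(Venue=83, MatchID=5, AwayTeam=51): rows 2, 8 → Referee = 477, 477 ✓
(Venue=84, MatchID=2, AwayTeam=49): rows 3, 5, 9 → Referee = 480, 480, 480 ✓
(Venue=78, MatchID=3, AwayTeam=51): row 6 → Referee = 491 ✓
(Venue=78, MatchID=3, AwayTeam=52): row 7 → Referee = 483 ✓
Every {Venue, MatchID, AwayTeam} value is associated with a single Referee value, so {Venue, MatchID, AwayTeam} -> Referee holds.

Yes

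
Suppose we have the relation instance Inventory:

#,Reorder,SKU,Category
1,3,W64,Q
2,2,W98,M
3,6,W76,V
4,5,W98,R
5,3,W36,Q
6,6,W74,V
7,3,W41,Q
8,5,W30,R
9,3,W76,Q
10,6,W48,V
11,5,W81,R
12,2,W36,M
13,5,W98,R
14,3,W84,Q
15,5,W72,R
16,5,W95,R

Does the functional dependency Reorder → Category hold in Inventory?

Yes

Reorder=3: rows 1, 5, 7, 9, 14 → Category = Q, Q, Q, Q, Q ✓
Reorder=2: rows 2, 12 → Category = M, M ✓
Reorder=6: rows 3, 6, 10 → Category = V, V, V ✓
Reorder=5: rows 4, 8, 11, 13, 15, 16 → Category = R, R, R, R, R, R ✓
Every Reorder value is associated with a single Category value, so Reorder → Category holds.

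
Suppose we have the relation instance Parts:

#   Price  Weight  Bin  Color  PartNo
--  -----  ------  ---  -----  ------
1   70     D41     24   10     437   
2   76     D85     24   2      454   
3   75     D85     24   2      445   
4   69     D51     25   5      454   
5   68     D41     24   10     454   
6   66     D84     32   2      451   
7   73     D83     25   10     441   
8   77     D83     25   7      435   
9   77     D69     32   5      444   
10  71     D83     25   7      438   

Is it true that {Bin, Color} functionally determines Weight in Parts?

(Bin=24, Color=10): rows 1, 5 → Weight = D41, D41 ✓
(Bin=24, Color=2): rows 2, 3 → Weight = D85, D85 ✓
(Bin=25, Color=5): row 4 → Weight = D51 ✓
(Bin=32, Color=2): row 6 → Weight = D84 ✓
(Bin=25, Color=10): row 7 → Weight = D83 ✓
(Bin=25, Color=7): rows 8, 10 → Weight = D83, D83 ✓
(Bin=32, Color=5): row 9 → Weight = D69 ✓
Every {Bin, Color} value is associated with a single Weight value, so {Bin, Color} → Weight holds.

Yes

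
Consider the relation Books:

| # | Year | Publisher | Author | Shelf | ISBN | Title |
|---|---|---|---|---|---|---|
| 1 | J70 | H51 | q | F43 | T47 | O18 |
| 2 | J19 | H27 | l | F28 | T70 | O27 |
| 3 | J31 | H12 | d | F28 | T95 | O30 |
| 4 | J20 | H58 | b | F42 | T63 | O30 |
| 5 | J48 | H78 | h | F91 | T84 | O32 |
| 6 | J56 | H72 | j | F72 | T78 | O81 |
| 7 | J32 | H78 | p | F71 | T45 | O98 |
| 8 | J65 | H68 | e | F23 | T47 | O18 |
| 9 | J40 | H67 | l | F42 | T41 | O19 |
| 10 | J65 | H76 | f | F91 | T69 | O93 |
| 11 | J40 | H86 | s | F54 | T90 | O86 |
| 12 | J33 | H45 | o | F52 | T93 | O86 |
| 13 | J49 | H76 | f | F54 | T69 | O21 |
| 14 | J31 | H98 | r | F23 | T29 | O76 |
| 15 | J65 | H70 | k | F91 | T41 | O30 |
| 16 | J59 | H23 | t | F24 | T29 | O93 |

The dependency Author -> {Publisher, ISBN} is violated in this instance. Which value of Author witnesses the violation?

l

Author=q: row 1 → {Publisher,ISBN} = (H51, T47) ✓
Author=l: rows 2, 9 → {Publisher,ISBN} takes values {(H27, T70), (H67, T41)} — violation
Author=d: row 3 → {Publisher,ISBN} = (H12, T95) ✓
Author=b: row 4 → {Publisher,ISBN} = (H58, T63) ✓
Author=h: row 5 → {Publisher,ISBN} = (H78, T84) ✓
Author=j: row 6 → {Publisher,ISBN} = (H72, T78) ✓
Author=p: row 7 → {Publisher,ISBN} = (H78, T45) ✓
Author=e: row 8 → {Publisher,ISBN} = (H68, T47) ✓
Author=f: rows 10, 13 → {Publisher,ISBN} = (H76, T69), (H76, T69) ✓
Author=s: row 11 → {Publisher,ISBN} = (H86, T90) ✓
Author=o: row 12 → {Publisher,ISBN} = (H45, T93) ✓
Author=r: row 14 → {Publisher,ISBN} = (H98, T29) ✓
Author=k: row 15 → {Publisher,ISBN} = (H70, T41) ✓
Author=t: row 16 → {Publisher,ISBN} = (H23, T29) ✓
The only Author value with inconsistent RHS is Author=l.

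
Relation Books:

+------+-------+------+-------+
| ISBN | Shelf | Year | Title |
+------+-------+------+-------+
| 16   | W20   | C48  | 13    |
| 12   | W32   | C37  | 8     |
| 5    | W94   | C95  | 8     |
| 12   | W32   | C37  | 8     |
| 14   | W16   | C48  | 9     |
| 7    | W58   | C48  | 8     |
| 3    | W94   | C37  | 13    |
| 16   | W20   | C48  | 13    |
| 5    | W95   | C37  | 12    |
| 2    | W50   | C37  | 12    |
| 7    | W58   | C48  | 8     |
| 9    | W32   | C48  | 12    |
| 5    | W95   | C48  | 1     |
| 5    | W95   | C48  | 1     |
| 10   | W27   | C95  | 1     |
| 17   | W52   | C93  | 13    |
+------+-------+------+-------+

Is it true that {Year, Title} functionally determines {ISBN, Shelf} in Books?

No

(Year=C48, Title=13): 2 rows → {ISBN,Shelf} = (16, W20), (16, W20) ✓
(Year=C37, Title=8): 2 rows → {ISBN,Shelf} = (12, W32), (12, W32) ✓
(Year=C95, Title=8): 1 row → {ISBN,Shelf} = (5, W94) ✓
(Year=C48, Title=9): 1 row → {ISBN,Shelf} = (14, W16) ✓
(Year=C48, Title=8): 2 rows → {ISBN,Shelf} = (7, W58), (7, W58) ✓
(Year=C37, Title=13): 1 row → {ISBN,Shelf} = (3, W94) ✓
(Year=C37, Title=12): 2 rows → {ISBN,Shelf} takes values {(5, W95), (2, W50)} — violation
(Year=C48, Title=12): 1 row → {ISBN,Shelf} = (9, W32) ✓
(Year=C48, Title=1): 2 rows → {ISBN,Shelf} = (5, W95), (5, W95) ✓
(Year=C95, Title=1): 1 row → {ISBN,Shelf} = (10, W27) ✓
(Year=C93, Title=13): 1 row → {ISBN,Shelf} = (17, W52) ✓
Two rows agree on {Year, Title} but differ on {ISBN, Shelf}, so {Year, Title} -> {ISBN, Shelf} does not hold.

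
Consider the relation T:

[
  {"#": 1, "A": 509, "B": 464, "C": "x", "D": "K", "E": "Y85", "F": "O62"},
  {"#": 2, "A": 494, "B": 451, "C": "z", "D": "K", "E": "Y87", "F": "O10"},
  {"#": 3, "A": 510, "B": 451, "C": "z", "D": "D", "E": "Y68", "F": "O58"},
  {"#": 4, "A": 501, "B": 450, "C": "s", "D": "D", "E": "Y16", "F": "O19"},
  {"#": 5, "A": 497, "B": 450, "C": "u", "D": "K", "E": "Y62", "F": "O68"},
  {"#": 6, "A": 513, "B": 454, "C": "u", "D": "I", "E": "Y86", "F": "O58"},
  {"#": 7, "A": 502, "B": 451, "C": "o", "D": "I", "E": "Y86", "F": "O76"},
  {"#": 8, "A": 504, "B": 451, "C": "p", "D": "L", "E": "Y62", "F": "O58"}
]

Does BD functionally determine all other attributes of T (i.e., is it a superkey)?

All 8 rows have distinct BD values, so BD → (all attributes) holds and BD is a superkey.

Yes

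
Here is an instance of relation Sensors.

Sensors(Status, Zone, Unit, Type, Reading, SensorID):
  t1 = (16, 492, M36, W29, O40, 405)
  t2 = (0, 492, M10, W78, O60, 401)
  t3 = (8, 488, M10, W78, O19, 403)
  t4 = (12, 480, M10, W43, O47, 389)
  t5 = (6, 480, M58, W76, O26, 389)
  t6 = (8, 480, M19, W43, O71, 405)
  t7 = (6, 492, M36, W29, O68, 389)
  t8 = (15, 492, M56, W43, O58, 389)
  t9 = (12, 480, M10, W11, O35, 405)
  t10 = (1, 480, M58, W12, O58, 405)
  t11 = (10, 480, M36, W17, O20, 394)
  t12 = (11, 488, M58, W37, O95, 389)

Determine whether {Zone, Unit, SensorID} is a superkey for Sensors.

All 12 rows have distinct {Zone, Unit, SensorID} values, so {Zone, Unit, SensorID} → (all attributes) holds and {Zone, Unit, SensorID} is a superkey.

Yes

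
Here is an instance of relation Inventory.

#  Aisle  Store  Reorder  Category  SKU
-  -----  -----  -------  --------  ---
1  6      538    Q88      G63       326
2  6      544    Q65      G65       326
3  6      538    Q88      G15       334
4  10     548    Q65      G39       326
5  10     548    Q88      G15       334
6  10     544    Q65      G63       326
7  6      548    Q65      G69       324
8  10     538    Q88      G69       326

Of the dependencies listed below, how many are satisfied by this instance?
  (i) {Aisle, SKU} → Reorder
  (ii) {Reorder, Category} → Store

0

(i) {Aisle, SKU} → Reorder: (Aisle=6, SKU=326): rows 1, 2 → Reorder takes values {Q88, Q65} — violation; (Aisle=10, SKU=326): rows 4, 6, 8 → Reorder takes values {Q65, Q88} — violation — fails.
(ii) {Reorder, Category} → Store: (Reorder=Q88, Category=G15): rows 3, 5 → Store takes values {538, 548} — violation — fails.
None of the 2 dependencies hold.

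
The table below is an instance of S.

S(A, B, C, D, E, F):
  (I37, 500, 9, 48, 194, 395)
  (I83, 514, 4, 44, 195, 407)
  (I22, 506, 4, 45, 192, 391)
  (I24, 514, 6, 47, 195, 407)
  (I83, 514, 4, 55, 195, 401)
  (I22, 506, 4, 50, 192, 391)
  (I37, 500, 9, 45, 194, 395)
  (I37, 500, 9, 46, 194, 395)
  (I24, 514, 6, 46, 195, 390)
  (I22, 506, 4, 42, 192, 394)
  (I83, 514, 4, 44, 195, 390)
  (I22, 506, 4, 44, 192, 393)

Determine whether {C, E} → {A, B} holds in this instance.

(C=9, E=194): 3 rows → {A,B} = (I37, 500), (I37, 500), (I37, 500) ✓
(C=4, E=195): 3 rows → {A,B} = (I83, 514), (I83, 514), (I83, 514) ✓
(C=4, E=192): 4 rows → {A,B} = (I22, 506), (I22, 506), (I22, 506), (I22, 506) ✓
(C=6, E=195): 2 rows → {A,B} = (I24, 514), (I24, 514) ✓
Every {C, E} value is associated with a single {A, B} value, so {C, E} → {A, B} holds.

Yes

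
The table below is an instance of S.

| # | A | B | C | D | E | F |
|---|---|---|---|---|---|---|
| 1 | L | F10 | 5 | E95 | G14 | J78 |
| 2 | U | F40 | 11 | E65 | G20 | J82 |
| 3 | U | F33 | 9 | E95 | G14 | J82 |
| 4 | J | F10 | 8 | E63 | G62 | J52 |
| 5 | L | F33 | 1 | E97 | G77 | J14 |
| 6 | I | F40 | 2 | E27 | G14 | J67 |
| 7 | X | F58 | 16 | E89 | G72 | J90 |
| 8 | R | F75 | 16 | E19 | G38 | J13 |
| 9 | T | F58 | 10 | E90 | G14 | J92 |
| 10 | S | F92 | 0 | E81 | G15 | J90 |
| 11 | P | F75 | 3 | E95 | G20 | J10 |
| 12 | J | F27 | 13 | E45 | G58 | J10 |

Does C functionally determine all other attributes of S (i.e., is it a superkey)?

Rows 7 and 8 have the same C value C=16 but are distinct tuples, so C does not determine every attribute — not a superkey.

No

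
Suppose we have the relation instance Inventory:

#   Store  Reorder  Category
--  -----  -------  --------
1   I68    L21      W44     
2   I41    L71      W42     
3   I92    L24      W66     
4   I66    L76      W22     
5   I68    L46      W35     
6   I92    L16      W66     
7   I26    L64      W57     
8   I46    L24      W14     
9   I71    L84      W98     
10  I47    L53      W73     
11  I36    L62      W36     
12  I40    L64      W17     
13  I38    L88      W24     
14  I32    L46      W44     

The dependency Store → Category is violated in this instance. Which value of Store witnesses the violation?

I68

Store=I68: rows 1, 5 → Category takes values {W44, W35} — violation
Store=I41: row 2 → Category = W42 ✓
Store=I92: rows 3, 6 → Category = W66, W66 ✓
Store=I66: row 4 → Category = W22 ✓
Store=I26: row 7 → Category = W57 ✓
Store=I46: row 8 → Category = W14 ✓
Store=I71: row 9 → Category = W98 ✓
Store=I47: row 10 → Category = W73 ✓
Store=I36: row 11 → Category = W36 ✓
Store=I40: row 12 → Category = W17 ✓
Store=I38: row 13 → Category = W24 ✓
Store=I32: row 14 → Category = W44 ✓
The only Store value with inconsistent Category is Store=I68.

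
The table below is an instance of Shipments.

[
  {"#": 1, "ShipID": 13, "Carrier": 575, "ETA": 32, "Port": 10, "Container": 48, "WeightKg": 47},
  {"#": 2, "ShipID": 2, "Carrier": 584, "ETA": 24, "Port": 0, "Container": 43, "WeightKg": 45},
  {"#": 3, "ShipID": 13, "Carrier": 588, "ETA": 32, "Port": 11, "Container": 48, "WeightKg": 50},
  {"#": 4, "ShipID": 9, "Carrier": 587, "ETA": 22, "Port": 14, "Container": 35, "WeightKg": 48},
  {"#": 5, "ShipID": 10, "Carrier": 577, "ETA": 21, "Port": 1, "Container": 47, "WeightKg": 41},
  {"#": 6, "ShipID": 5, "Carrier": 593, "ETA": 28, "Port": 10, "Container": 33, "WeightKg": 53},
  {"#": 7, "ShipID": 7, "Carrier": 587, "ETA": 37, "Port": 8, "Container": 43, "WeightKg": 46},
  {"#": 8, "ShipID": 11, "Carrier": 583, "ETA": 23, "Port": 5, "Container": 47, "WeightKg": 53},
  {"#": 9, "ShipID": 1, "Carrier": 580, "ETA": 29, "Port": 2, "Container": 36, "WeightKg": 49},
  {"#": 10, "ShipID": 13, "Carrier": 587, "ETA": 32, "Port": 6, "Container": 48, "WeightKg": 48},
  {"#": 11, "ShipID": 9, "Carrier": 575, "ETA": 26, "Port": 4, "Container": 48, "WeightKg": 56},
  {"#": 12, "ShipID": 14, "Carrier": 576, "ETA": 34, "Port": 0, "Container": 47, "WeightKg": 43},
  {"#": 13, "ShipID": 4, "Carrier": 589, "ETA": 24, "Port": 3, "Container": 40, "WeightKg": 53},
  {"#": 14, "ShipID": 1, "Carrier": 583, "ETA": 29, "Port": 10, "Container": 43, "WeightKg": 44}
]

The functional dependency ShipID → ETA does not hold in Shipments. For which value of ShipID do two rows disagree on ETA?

9

ShipID=13: rows 1, 3, 10 → ETA = 32, 32, 32 ✓
ShipID=2: row 2 → ETA = 24 ✓
ShipID=9: rows 4, 11 → ETA takes values {22, 26} — violation
ShipID=10: row 5 → ETA = 21 ✓
ShipID=5: row 6 → ETA = 28 ✓
ShipID=7: row 7 → ETA = 37 ✓
ShipID=11: row 8 → ETA = 23 ✓
ShipID=1: rows 9, 14 → ETA = 29, 29 ✓
ShipID=14: row 12 → ETA = 34 ✓
ShipID=4: row 13 → ETA = 24 ✓
The only ShipID value with inconsistent ETA is ShipID=9.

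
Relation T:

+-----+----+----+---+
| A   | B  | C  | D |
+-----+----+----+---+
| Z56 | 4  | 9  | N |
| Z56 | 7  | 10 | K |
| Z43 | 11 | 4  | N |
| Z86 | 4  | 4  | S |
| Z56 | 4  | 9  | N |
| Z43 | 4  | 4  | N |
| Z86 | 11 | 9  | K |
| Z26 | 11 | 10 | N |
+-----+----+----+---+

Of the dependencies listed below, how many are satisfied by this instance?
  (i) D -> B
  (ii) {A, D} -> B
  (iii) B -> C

0

(i) D -> B: D=N: 5 rows → B takes values {4, 11} — violation; D=K: 2 rows → B takes values {7, 11} — violation — fails.
(ii) {A, D} -> B: (A=Z43, D=N): 2 rows → B takes values {11, 4} — violation — fails.
(iii) B -> C: B=4: 4 rows → C takes values {9, 4} — violation; B=11: 3 rows → C takes values {4, 9, 10} — violation — fails.
None of the 3 dependencies hold.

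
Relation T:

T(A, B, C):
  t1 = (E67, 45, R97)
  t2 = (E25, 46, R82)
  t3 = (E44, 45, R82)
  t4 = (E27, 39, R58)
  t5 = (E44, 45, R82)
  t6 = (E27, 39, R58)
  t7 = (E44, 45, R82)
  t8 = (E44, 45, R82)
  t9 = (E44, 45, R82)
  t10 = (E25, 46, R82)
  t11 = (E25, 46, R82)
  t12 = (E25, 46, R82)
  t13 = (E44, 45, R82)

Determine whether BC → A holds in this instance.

Yes

(B=45, C=R97): row 1 → A = E67 ✓
(B=46, C=R82): rows 2, 10, 11, 12 → A = E25, E25, E25, E25 ✓
(B=45, C=R82): rows 3, 5, 7, 8, 9, 13 → A = E44, E44, E44, E44, E44, E44 ✓
(B=39, C=R58): rows 4, 6 → A = E27, E27 ✓
Every BC value is associated with a single A value, so BC → A holds.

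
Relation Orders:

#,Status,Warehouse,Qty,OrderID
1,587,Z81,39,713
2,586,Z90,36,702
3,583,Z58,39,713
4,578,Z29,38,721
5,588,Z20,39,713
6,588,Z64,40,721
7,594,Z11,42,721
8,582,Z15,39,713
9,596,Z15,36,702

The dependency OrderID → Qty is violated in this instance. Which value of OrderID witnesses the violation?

OrderID=713: rows 1, 3, 5, 8 → Qty = 39, 39, 39, 39 ✓
OrderID=702: rows 2, 9 → Qty = 36, 36 ✓
OrderID=721: rows 4, 6, 7 → Qty takes values {38, 40, 42} — violation
The only OrderID value with inconsistent Qty is OrderID=721.

721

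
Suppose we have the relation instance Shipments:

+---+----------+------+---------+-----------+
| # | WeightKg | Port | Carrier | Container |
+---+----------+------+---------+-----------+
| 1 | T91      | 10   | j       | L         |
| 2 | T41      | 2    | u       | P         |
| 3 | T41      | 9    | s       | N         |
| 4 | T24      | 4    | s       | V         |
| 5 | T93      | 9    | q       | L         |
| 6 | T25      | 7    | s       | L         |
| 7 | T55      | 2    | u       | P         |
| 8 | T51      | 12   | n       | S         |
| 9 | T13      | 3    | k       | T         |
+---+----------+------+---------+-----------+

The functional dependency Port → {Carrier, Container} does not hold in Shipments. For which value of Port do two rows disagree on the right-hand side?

9

Port=10: row 1 → {Carrier,Container} = (j, L) ✓
Port=2: rows 2, 7 → {Carrier,Container} = (u, P), (u, P) ✓
Port=9: rows 3, 5 → {Carrier,Container} takes values {(s, N), (q, L)} — violation
Port=4: row 4 → {Carrier,Container} = (s, V) ✓
Port=7: row 6 → {Carrier,Container} = (s, L) ✓
Port=12: row 8 → {Carrier,Container} = (n, S) ✓
Port=3: row 9 → {Carrier,Container} = (k, T) ✓
The only Port value with inconsistent RHS is Port=9.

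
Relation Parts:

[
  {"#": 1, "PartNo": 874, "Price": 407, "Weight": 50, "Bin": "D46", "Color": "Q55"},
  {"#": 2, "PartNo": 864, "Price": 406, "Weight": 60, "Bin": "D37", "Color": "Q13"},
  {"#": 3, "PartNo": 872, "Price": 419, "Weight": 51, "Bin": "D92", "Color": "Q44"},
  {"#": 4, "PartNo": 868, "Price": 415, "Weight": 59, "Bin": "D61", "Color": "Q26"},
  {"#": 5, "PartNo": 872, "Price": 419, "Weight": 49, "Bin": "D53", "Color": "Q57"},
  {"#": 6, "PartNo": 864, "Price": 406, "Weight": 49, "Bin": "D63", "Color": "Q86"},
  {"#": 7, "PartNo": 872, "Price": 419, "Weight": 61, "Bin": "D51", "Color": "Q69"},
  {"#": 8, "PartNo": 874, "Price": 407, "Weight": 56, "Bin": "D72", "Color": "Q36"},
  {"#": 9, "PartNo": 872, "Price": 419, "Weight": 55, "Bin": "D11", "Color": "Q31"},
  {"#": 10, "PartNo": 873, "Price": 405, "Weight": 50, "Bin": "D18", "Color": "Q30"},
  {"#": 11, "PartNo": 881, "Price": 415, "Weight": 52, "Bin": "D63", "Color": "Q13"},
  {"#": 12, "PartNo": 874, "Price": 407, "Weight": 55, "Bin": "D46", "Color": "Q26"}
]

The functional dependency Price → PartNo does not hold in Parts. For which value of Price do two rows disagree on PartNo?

415

Price=407: rows 1, 8, 12 → PartNo = 874, 874, 874 ✓
Price=406: rows 2, 6 → PartNo = 864, 864 ✓
Price=419: rows 3, 5, 7, 9 → PartNo = 872, 872, 872, 872 ✓
Price=415: rows 4, 11 → PartNo takes values {868, 881} — violation
Price=405: row 10 → PartNo = 873 ✓
The only Price value with inconsistent PartNo is Price=415.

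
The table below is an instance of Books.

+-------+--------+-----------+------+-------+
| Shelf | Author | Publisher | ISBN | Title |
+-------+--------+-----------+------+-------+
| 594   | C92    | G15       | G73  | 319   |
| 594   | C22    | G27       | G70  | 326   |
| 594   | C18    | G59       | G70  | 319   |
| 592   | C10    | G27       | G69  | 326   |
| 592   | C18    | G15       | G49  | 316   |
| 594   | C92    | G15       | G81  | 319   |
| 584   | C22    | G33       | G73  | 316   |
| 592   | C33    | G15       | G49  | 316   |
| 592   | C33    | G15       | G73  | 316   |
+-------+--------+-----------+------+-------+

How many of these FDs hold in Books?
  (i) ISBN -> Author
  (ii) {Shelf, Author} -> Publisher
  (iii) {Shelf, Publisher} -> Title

(i) ISBN -> Author: ISBN=G73: 3 rows → Author takes values {C92, C22, C33} — violation; ISBN=G70: 2 rows → Author takes values {C22, C18} — violation; ISBN=G49: 2 rows → Author takes values {C18, C33} — violation — fails.
(ii) {Shelf, Author} -> Publisher: every LHS value maps to a single RHS value — holds.
(iii) {Shelf, Publisher} -> Title: every LHS value maps to a single RHS value — holds.
2 of the 3 dependencies hold.

2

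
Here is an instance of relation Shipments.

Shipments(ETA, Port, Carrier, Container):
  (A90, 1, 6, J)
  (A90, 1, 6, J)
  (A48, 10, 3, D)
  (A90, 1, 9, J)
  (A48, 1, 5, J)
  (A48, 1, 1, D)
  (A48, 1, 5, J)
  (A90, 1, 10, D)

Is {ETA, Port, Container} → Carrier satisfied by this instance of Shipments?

(ETA=A90, Port=1, Container=J): 3 rows → Carrier takes values {6, 9} — violation
(ETA=A48, Port=10, Container=D): 1 row → Carrier = 3 ✓
(ETA=A48, Port=1, Container=J): 2 rows → Carrier = 5, 5 ✓
(ETA=A48, Port=1, Container=D): 1 row → Carrier = 1 ✓
(ETA=A90, Port=1, Container=D): 1 row → Carrier = 10 ✓
Two rows agree on {ETA, Port, Container} but differ on Carrier, so {ETA, Port, Container} → Carrier does not hold.

No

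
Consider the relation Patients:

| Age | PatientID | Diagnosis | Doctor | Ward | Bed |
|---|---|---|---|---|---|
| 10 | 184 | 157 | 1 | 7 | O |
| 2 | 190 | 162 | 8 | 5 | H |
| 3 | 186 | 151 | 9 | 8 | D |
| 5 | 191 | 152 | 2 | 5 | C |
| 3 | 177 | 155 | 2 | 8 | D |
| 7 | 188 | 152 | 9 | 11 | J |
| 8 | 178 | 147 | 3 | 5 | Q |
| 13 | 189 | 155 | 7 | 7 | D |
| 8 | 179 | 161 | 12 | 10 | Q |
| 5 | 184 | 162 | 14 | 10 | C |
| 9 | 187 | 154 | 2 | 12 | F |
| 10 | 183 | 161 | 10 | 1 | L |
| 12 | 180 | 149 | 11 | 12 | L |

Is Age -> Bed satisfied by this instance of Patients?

Age=10: 2 rows → Bed takes values {O, L} — violation
Age=2: 1 row → Bed = H ✓
Age=3: 2 rows → Bed = D, D ✓
Age=5: 2 rows → Bed = C, C ✓
Age=7: 1 row → Bed = J ✓
Age=8: 2 rows → Bed = Q, Q ✓
Age=13: 1 row → Bed = D ✓
Age=9: 1 row → Bed = F ✓
Age=12: 1 row → Bed = L ✓
Two rows agree on Age but differ on Bed, so Age -> Bed does not hold.

No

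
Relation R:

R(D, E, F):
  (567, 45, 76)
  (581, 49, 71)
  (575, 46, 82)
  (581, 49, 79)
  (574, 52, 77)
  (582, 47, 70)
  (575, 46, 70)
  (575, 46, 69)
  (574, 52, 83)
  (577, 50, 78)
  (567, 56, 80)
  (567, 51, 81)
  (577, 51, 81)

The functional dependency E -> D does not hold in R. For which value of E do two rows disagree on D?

E=45: 1 row → D = 567 ✓
E=49: 2 rows → D = 581, 581 ✓
E=46: 3 rows → D = 575, 575, 575 ✓
E=52: 2 rows → D = 574, 574 ✓
E=47: 1 row → D = 582 ✓
E=50: 1 row → D = 577 ✓
E=56: 1 row → D = 567 ✓
E=51: 2 rows → D takes values {567, 577} — violation
The only E value with inconsistent D is E=51.

51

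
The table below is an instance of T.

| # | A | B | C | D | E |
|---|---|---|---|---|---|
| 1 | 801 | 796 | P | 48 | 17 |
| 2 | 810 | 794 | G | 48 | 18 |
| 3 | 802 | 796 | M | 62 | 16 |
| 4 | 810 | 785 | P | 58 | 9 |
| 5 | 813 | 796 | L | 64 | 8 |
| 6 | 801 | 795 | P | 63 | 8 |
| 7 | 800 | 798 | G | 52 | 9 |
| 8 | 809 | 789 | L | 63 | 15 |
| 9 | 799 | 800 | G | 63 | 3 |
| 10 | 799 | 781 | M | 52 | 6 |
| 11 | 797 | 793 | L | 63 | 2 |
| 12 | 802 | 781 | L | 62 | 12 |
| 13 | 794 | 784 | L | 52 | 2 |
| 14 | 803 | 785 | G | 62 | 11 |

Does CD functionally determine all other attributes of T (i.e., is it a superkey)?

Rows 8 and 11 have the same CD value (C=L, D=63) but are distinct tuples, so CD does not determine every attribute — not a superkey.

No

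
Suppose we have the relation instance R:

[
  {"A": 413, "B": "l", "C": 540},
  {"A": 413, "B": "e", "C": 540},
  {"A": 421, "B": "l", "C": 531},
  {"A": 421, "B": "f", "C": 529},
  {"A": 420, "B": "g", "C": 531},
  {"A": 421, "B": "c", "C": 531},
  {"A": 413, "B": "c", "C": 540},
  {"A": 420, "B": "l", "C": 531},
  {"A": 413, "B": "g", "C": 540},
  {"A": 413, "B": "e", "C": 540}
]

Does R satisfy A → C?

A=413: 5 rows → C = 540, 540, 540, 540, 540 ✓
A=421: 3 rows → C takes values {531, 529} — violation
A=420: 2 rows → C = 531, 531 ✓
Two rows agree on A but differ on C, so A → C does not hold.

No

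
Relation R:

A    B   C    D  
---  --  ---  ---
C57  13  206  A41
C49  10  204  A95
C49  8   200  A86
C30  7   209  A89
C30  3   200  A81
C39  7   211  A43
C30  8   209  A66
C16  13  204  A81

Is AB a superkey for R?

All 8 rows have distinct AB values, so AB → (all attributes) holds and AB is a superkey.

Yes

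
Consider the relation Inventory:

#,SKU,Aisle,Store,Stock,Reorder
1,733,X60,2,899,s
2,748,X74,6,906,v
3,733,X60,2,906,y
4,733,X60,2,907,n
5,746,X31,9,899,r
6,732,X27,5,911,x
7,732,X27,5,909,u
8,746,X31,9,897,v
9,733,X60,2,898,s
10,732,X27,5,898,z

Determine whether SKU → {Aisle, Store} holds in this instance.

SKU=733: rows 1, 3, 4, 9 → {Aisle,Store} = (X60, 2), (X60, 2), (X60, 2), (X60, 2) ✓
SKU=748: row 2 → {Aisle,Store} = (X74, 6) ✓
SKU=746: rows 5, 8 → {Aisle,Store} = (X31, 9), (X31, 9) ✓
SKU=732: rows 6, 7, 10 → {Aisle,Store} = (X27, 5), (X27, 5), (X27, 5) ✓
Every SKU value is associated with a single {Aisle, Store} value, so SKU → {Aisle, Store} holds.

Yes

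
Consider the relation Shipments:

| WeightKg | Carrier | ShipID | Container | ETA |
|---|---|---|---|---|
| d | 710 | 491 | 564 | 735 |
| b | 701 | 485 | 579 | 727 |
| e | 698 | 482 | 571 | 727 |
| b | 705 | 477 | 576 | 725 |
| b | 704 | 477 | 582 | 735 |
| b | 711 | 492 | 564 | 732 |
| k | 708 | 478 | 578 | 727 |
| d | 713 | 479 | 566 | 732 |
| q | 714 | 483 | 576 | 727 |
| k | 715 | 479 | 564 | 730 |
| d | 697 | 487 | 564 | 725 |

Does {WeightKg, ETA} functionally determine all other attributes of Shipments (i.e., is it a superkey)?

Yes

All 11 rows have distinct {WeightKg, ETA} values, so {WeightKg, ETA} → (all attributes) holds and {WeightKg, ETA} is a superkey.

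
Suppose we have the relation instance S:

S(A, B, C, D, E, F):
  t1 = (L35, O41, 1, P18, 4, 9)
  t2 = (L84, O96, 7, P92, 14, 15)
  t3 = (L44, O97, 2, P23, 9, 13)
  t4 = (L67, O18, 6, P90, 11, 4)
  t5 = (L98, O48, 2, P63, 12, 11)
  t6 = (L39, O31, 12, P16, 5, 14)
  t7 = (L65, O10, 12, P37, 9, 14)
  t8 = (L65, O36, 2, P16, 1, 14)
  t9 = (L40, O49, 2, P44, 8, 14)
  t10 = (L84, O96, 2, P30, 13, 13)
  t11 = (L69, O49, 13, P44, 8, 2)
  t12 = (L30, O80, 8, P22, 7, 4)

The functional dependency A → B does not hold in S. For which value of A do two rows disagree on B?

A=L35: row 1 → B = O41 ✓
A=L84: rows 2, 10 → B = O96, O96 ✓
A=L44: row 3 → B = O97 ✓
A=L67: row 4 → B = O18 ✓
A=L98: row 5 → B = O48 ✓
A=L39: row 6 → B = O31 ✓
A=L65: rows 7, 8 → B takes values {O10, O36} — violation
A=L40: row 9 → B = O49 ✓
A=L69: row 11 → B = O49 ✓
A=L30: row 12 → B = O80 ✓
The only A value with inconsistent B is A=L65.

L65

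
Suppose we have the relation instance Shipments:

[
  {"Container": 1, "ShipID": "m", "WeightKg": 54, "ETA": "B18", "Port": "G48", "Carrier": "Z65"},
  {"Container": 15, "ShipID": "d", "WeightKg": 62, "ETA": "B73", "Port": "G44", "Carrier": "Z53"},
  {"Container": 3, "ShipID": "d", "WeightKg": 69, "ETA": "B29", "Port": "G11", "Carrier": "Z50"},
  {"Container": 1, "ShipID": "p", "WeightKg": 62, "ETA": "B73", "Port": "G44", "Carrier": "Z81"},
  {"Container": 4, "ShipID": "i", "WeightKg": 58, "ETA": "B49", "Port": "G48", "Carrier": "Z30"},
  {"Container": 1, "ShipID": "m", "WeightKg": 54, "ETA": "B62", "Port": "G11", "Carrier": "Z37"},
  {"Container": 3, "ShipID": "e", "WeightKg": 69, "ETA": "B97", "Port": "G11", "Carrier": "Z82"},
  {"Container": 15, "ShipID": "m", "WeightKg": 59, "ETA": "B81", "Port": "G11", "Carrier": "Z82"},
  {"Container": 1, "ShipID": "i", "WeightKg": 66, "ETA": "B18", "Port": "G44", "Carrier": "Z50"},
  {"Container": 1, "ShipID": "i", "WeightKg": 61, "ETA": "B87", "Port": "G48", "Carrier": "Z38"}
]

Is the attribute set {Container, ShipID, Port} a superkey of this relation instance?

Yes

All 10 rows have distinct {Container, ShipID, Port} values, so {Container, ShipID, Port} → (all attributes) holds and {Container, ShipID, Port} is a superkey.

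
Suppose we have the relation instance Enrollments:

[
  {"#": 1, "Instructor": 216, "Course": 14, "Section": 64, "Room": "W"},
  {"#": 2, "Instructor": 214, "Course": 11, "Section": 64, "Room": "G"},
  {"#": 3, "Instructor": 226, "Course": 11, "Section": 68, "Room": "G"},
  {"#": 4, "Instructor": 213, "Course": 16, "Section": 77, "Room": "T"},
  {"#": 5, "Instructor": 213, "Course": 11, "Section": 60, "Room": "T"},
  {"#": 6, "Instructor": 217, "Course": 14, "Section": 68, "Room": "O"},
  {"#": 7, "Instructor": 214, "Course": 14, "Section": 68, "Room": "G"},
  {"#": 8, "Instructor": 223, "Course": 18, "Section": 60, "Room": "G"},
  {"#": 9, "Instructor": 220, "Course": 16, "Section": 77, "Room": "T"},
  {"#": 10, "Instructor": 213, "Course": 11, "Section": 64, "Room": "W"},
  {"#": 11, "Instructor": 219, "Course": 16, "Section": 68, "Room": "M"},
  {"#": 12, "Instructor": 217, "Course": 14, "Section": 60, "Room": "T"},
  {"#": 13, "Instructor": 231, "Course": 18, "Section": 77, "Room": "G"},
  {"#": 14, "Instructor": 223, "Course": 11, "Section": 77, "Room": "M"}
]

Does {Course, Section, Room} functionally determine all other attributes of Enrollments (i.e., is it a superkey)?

No

Rows 4 and 9 have the same {Course, Section, Room} value (Course=16, Section=77, Room=T) but are distinct tuples, so {Course, Section, Room} does not determine every attribute — not a superkey.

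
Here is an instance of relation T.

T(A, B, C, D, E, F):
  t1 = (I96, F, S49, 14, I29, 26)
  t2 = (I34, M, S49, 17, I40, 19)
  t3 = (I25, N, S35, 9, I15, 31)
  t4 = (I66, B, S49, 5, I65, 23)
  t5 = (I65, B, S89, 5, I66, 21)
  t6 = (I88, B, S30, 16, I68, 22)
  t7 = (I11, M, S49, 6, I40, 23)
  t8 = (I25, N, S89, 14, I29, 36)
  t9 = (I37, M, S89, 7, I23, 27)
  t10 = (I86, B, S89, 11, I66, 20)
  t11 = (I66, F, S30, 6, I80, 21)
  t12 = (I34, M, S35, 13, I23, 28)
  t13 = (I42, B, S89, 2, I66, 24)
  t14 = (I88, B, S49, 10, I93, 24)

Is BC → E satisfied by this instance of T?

No

(B=F, C=S49): row 1 → E = I29 ✓
(B=M, C=S49): rows 2, 7 → E = I40, I40 ✓
(B=N, C=S35): row 3 → E = I15 ✓
(B=B, C=S49): rows 4, 14 → E takes values {I65, I93} — violation
(B=B, C=S89): rows 5, 10, 13 → E = I66, I66, I66 ✓
(B=B, C=S30): row 6 → E = I68 ✓
(B=N, C=S89): row 8 → E = I29 ✓
(B=M, C=S89): row 9 → E = I23 ✓
(B=F, C=S30): row 11 → E = I80 ✓
(B=M, C=S35): row 12 → E = I23 ✓
Two rows agree on BC but differ on E, so BC → E does not hold.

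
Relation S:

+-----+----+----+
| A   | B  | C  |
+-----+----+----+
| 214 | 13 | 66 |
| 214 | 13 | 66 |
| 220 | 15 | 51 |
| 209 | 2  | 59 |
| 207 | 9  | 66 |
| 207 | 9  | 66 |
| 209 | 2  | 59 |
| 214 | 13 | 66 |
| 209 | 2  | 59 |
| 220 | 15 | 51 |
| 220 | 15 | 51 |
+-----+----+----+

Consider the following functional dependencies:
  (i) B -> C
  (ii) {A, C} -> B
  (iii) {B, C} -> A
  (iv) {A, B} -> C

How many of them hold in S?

(i) B -> C: every LHS value maps to a single RHS value — holds.
(ii) {A, C} -> B: every LHS value maps to a single RHS value — holds.
(iii) {B, C} -> A: every LHS value maps to a single RHS value — holds.
(iv) {A, B} -> C: every LHS value maps to a single RHS value — holds.
4 of the 4 dependencies hold.

4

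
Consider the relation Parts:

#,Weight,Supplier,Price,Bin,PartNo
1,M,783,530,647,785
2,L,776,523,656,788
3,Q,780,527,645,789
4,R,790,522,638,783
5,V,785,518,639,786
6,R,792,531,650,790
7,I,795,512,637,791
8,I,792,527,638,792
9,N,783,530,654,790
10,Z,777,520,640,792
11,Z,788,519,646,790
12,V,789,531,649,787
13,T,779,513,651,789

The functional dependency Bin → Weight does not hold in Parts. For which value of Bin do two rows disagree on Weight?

Bin=647: row 1 → Weight = M ✓
Bin=656: row 2 → Weight = L ✓
Bin=645: row 3 → Weight = Q ✓
Bin=638: rows 4, 8 → Weight takes values {R, I} — violation
Bin=639: row 5 → Weight = V ✓
Bin=650: row 6 → Weight = R ✓
Bin=637: row 7 → Weight = I ✓
Bin=654: row 9 → Weight = N ✓
Bin=640: row 10 → Weight = Z ✓
Bin=646: row 11 → Weight = Z ✓
Bin=649: row 12 → Weight = V ✓
Bin=651: row 13 → Weight = T ✓
The only Bin value with inconsistent Weight is Bin=638.

638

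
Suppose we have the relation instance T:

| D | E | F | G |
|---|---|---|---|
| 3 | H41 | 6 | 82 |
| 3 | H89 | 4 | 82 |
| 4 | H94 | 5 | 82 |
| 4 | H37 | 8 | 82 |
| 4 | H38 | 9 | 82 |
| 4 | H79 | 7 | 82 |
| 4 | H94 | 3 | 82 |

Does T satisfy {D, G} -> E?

No

(D=3, G=82): 2 rows → E takes values {H41, H89} — violation
(D=4, G=82): 5 rows → E takes values {H94, H37, H38, H79} — violation
Two rows agree on {D, G} but differ on E, so {D, G} -> E does not hold.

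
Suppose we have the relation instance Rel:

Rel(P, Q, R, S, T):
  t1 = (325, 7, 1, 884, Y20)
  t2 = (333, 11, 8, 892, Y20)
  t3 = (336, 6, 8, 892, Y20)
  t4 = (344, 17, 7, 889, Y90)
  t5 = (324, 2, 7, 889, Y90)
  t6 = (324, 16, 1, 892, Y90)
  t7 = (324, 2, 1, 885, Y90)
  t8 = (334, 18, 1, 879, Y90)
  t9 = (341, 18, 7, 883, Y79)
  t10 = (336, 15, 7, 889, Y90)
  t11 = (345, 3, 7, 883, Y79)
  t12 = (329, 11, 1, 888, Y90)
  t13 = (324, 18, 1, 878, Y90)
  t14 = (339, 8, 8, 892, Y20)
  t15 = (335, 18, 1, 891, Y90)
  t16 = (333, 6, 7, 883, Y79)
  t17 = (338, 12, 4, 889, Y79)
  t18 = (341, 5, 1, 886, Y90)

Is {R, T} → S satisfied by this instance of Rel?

No

(R=1, T=Y20): row 1 → S = 884 ✓
(R=8, T=Y20): rows 2, 3, 14 → S = 892, 892, 892 ✓
(R=7, T=Y90): rows 4, 5, 10 → S = 889, 889, 889 ✓
(R=1, T=Y90): rows 6, 7, 8, 12, 13, 15, 18 → S takes values {892, 885, 879, 888, 878, 891, 886} — violation
(R=7, T=Y79): rows 9, 11, 16 → S = 883, 883, 883 ✓
(R=4, T=Y79): row 17 → S = 889 ✓
Two rows agree on {R, T} but differ on S, so {R, T} → S does not hold.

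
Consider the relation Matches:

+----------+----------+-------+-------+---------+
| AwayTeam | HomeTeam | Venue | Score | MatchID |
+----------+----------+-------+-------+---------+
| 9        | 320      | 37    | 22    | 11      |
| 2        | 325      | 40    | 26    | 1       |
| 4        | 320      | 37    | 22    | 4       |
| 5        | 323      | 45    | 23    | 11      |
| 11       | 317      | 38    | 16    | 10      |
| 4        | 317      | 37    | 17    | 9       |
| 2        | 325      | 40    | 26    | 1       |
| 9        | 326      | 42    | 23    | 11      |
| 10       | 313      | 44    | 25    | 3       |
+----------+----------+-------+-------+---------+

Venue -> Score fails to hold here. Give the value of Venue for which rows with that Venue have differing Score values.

37

Venue=37: 3 rows → Score takes values {22, 17} — violation
Venue=40: 2 rows → Score = 26, 26 ✓
Venue=45: 1 row → Score = 23 ✓
Venue=38: 1 row → Score = 16 ✓
Venue=42: 1 row → Score = 23 ✓
Venue=44: 1 row → Score = 25 ✓
The only Venue value with inconsistent Score is Venue=37.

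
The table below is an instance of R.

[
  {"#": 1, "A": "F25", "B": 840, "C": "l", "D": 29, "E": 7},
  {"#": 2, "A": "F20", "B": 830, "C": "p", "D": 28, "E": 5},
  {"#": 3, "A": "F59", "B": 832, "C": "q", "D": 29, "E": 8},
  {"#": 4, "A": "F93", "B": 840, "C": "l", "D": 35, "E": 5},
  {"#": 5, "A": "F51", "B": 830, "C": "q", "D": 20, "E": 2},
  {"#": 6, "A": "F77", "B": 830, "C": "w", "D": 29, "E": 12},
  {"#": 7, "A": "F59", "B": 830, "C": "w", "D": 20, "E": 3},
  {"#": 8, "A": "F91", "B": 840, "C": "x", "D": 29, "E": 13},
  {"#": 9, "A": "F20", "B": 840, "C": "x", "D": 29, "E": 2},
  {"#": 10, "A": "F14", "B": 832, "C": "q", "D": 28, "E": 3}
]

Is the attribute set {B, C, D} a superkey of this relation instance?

Rows 8 and 9 have the same {B, C, D} value (B=840, C=x, D=29) but are distinct tuples, so {B, C, D} does not determine every attribute — not a superkey.

No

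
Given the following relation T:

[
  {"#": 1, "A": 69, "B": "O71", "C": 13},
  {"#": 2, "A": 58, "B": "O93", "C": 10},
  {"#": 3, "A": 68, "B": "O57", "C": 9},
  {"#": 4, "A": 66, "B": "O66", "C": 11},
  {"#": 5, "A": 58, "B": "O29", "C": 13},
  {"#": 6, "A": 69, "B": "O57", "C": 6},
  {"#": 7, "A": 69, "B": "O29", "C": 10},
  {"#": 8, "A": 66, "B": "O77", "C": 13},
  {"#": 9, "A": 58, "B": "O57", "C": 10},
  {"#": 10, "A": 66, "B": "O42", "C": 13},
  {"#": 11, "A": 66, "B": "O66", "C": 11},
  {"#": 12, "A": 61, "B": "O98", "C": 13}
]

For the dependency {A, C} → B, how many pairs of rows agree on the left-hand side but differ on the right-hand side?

2

(A=58, C=10): violating pairs (2,9) — 1 pair.
(A=66, C=11): all 2 rows agree on B — 0 pairs.
(A=66, C=13): violating pairs (8,10) — 1 pair.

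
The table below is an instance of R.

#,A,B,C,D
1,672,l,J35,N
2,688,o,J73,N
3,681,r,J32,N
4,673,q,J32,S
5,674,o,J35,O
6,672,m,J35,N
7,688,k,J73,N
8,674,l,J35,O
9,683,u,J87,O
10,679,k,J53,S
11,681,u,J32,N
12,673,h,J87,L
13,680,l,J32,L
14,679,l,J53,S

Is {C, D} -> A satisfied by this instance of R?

Yes

(C=J35, D=N): rows 1, 6 → A = 672, 672 ✓
(C=J73, D=N): rows 2, 7 → A = 688, 688 ✓
(C=J32, D=N): rows 3, 11 → A = 681, 681 ✓
(C=J32, D=S): row 4 → A = 673 ✓
(C=J35, D=O): rows 5, 8 → A = 674, 674 ✓
(C=J87, D=O): row 9 → A = 683 ✓
(C=J53, D=S): rows 10, 14 → A = 679, 679 ✓
(C=J87, D=L): row 12 → A = 673 ✓
(C=J32, D=L): row 13 → A = 680 ✓
Every {C, D} value is associated with a single A value, so {C, D} -> A holds.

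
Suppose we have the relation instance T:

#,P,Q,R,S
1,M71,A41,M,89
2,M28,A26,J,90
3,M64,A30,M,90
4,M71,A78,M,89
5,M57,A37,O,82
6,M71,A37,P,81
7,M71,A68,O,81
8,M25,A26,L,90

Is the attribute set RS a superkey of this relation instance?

No

Rows 1 and 4 have the same RS value (R=M, S=89) but are distinct tuples, so RS does not determine every attribute — not a superkey.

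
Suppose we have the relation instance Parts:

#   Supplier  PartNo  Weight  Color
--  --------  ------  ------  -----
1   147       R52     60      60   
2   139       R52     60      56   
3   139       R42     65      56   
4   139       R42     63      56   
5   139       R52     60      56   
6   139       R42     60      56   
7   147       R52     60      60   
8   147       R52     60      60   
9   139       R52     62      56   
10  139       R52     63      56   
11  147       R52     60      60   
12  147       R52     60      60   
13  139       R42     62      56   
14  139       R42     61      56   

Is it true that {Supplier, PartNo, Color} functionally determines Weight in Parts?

(Supplier=147, PartNo=R52, Color=60): rows 1, 7, 8, 11, 12 → Weight = 60, 60, 60, 60, 60 ✓
(Supplier=139, PartNo=R52, Color=56): rows 2, 5, 9, 10 → Weight takes values {60, 62, 63} — violation
(Supplier=139, PartNo=R42, Color=56): rows 3, 4, 6, 13, 14 → Weight takes values {65, 63, 60, 62, 61} — violation
Two rows agree on {Supplier, PartNo, Color} but differ on Weight, so {Supplier, PartNo, Color} → Weight does not hold.

No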